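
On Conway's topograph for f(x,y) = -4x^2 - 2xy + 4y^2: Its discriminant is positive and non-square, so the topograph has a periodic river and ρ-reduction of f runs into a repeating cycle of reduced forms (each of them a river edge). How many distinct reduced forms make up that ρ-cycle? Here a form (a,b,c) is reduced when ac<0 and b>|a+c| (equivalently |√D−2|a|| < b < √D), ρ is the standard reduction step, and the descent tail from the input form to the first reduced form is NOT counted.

D = 68, ⌊√D⌋ = 8
descent: ρ → (4,2,-4)  [lands on river]
river: ρ → (-4,6,2)
river: ρ → (2,6,-4)
river: ρ → (-4,2,4)
river: ρ → (4,6,-2)
river: ρ → (-2,6,4)
ρ-cycle length = 6 (tail of 1 descent step not counted)

6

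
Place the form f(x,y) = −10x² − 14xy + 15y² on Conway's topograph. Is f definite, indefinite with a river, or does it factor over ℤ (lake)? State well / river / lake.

D = b²−4ac = (-14)² − 4·(-10)·15 = 796
D > 0 non-square ⇒ indefinite ⇒ periodic river

river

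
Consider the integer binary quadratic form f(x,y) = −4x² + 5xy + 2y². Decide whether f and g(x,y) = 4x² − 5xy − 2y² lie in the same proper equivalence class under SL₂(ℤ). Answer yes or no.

D₁ = 57, D₂ = 57
river cycle of f (length 6): (2, 7, -1), (-1, 7, 2), (2, 5, -4), (-4, 3, 3), (3, 3, -4), (-4, 5, 2)
river cycle of g (length 6): (-2, 5, 4), (4, 3, -3), (-3, 3, 4), (4, 5, -2), (-2, 7, 1), (1, 7, -2)
cycles differ ⇒ inequivalent

no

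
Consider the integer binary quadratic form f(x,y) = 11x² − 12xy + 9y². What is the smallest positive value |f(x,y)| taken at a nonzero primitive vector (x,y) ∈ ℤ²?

translate: b→10 (≡-12 mod 22), so (11,-12,9)→(11,10,8)
flip: (11,10,8)→(8,-10,11)
translate: b→6 (≡-10 mod 16), so (8,-10,11)→(8,6,9)
reduced (well bottom): (8,6,9) with a≤c, −a<b≤a
well minimum = a = 8

8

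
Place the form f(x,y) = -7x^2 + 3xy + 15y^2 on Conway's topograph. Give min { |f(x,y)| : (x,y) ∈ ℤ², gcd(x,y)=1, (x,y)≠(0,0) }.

descent: ρ → (15,-3,-7)
descent: ρ → (-7,17,5)  [lands on river]
river: ρ → (5,13,-13)
river: ρ → (-13,13,5)
river: ρ → (5,17,-7)
river: ρ → (-7,11,11)
river: ρ → (11,11,-7)
closes: descent 2, river 6
min |a| on river = 5

5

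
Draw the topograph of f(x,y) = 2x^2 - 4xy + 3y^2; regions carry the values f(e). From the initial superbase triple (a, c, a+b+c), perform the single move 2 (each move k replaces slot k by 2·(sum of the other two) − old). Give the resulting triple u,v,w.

start (2,3,1) = (f(1,0),f(0,1),f(1,1))
replace slot 2: 2·(2+1) − 3 = 3 → (2,3,1)

2,3,1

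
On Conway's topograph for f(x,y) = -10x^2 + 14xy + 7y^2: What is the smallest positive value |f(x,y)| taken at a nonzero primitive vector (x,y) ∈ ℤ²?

river: ρ → (7,14,-10)
river: ρ → (-10,6,11)
river: ρ → (11,16,-5)
river: ρ → (-5,14,14)
river: ρ → (14,14,-5)
river: ρ → (-5,16,11)
river: ρ → (11,6,-10)
river: ρ → (-10,14,7)
closes: descent 0, river 8
min |a| on river = 5

5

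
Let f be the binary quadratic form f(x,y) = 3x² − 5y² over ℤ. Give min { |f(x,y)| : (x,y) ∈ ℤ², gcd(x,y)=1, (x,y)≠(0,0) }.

descent: ρ → (-5,0,3)
descent: ρ → (3,6,-2)  [lands on river]
river: ρ → (-2,6,3)
closes: descent 2, river 2
min |a| on river = 2

2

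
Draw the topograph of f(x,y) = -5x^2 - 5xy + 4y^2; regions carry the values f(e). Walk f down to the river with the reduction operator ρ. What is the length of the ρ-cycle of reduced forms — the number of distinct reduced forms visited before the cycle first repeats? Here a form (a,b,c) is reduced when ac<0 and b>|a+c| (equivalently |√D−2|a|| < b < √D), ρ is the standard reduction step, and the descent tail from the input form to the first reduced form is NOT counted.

D = 105, ⌊√D⌋ = 10
descent: ρ → (4,5,-5)  [lands on river]
river: ρ → (-5,5,4)
river: ρ → (4,3,-6)
river: ρ → (-6,9,1)
river: ρ → (1,9,-6)
river: ρ → (-6,3,4)
ρ-cycle length = 6 (tail of 1 descent step not counted)

6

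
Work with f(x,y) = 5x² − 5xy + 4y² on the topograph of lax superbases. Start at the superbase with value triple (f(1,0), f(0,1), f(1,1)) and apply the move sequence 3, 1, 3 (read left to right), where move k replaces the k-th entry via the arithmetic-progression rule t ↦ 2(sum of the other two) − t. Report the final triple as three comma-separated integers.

start (5,4,4) = (f(1,0),f(0,1),f(1,1))
replace slot 3: 2·(5+4) − 4 = 14 → (5,4,14)
replace slot 1: 2·(4+14) − 5 = 31 → (31,4,14)
replace slot 3: 2·(31+4) − 14 = 56 → (31,4,56)

31,4,56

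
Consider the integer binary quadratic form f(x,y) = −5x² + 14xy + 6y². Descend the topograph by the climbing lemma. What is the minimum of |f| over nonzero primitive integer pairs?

river: ρ → (6,10,-9)
river: ρ → (-9,8,7)
river: ρ → (7,6,-10)
river: ρ → (-10,14,3)
river: ρ → (3,16,-5)
river: ρ → (-5,14,6)
closes: descent 0, river 6
min |a| on river = 3

3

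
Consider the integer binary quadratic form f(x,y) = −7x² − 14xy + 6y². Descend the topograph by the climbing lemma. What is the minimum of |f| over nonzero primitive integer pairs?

descent: ρ → (6,14,-7)  [lands on river]
river: ρ → (-7,14,6)
river: ρ → (6,10,-11)
river: ρ → (-11,12,5)
river: ρ → (5,18,-2)
river: ρ → (-2,18,5)
river: ρ → (5,12,-11)
river: ρ → (-11,10,6)
closes: descent 1, river 8
min |a| on river = 2

2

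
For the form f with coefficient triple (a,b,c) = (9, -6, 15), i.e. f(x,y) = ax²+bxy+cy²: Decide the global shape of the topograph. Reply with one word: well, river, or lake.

D = b²−4ac = (-6)² − 4·9·15 = -504
D < 0 ⇒ definite ⇒ every region one sign ⇒ single well

well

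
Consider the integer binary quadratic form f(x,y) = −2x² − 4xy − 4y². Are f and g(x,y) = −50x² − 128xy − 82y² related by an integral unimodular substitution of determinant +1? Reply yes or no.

D₁ = -16, D₂ = -16
f is negative-definite; reduce −f:
−f: translate: b→0 (≡4 mod 4), so (2,4,4)→(2,0,2)
−f: reduced (well bottom): (2,0,2) with a≤c, −a<b≤a
flip sign back: reduced form of f is (-2,0,-2)
g is negative-definite; reduce −g:
−g: translate: b→28 (≡128 mod 100), so (50,128,82)→(50,28,4)
−g: flip: (50,28,4)→(4,-28,50)
−g: translate: b→4 (≡-28 mod 8), so (4,-28,50)→(4,4,2)
−g: flip: (4,4,2)→(2,-4,4)
−g: translate: b→0 (≡-4 mod 4), so (2,-4,4)→(2,0,2)
−g: reduced (well bottom): (2,0,2) with a≤c, −a<b≤a
flip sign back: reduced form of g is (-2,0,-2)
reduced forms (-2, 0, -2) vs (-2, 0, -2) ⇒ equivalent

yes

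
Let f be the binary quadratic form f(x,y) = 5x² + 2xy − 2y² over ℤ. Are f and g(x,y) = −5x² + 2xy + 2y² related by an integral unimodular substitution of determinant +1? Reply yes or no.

D₁ = 44, D₂ = 44
river cycle of f (length 2): (-2, 6, 1), (1, 6, -2)
river cycle of g (length 2): (2, 6, -1), (-1, 6, 2)
cycles differ ⇒ inequivalent

no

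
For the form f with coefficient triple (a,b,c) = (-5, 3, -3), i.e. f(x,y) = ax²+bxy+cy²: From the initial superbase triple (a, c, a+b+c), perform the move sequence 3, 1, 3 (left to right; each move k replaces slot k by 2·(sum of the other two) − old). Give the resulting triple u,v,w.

start (-5,-3,-5) = (f(1,0),f(0,1),f(1,1))
replace slot 3: 2·((-5)+(-3)) − (-5) = -11 → (-5,-3,-11)
replace slot 1: 2·((-3)+(-11)) − (-5) = -23 → (-23,-3,-11)
replace slot 3: 2·((-23)+(-3)) − (-11) = -41 → (-23,-3,-41)

-23,-3,-41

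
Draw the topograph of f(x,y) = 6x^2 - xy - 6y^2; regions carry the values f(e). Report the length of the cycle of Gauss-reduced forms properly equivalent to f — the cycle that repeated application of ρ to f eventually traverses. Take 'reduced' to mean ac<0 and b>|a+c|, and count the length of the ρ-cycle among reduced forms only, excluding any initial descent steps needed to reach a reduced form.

D = 145, ⌊√D⌋ = 12
descent: ρ → (-6,1,6)  [lands on river]
river: ρ → (6,11,-1)
river: ρ → (-1,11,6)
river: ρ → (6,1,-6)
river: ρ → (-6,11,1)
river: ρ → (1,11,-6)
ρ-cycle length = 6 (tail of 1 descent step not counted)

6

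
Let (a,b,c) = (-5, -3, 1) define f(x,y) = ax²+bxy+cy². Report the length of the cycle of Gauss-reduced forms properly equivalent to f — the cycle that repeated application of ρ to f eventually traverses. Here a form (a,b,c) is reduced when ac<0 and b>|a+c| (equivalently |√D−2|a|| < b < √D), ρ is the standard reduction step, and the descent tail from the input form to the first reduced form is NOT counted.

D = 29, ⌊√D⌋ = 5
descent: ρ → (1,5,-1)  [lands on river]
river: ρ → (-1,5,1)
ρ-cycle length = 2 (tail of 1 descent step not counted)

2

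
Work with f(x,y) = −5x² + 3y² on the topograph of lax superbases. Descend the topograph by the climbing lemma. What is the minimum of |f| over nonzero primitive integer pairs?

descent: ρ → (3,6,-2)  [lands on river]
river: ρ → (-2,6,3)
closes: descent 1, river 2
min |a| on river = 2

2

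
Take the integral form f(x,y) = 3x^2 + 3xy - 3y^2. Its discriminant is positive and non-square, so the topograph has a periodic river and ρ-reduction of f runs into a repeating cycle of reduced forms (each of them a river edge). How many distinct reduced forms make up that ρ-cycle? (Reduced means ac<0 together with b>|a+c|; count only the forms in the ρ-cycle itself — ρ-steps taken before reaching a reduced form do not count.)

D = 45, ⌊√D⌋ = 6
river: ρ → (-3,3,3)
river: ρ → (3,3,-3)
ρ-cycle length = 2 (tail of 0 descent steps not counted)

2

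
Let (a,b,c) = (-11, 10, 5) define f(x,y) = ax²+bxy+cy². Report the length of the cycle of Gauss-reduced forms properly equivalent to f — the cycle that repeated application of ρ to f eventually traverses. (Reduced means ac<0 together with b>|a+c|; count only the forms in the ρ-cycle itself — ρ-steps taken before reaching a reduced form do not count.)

D = 320, ⌊√D⌋ = 17
river: ρ → (5,10,-11)
river: ρ → (-11,12,4)
river: ρ → (4,12,-11)
river: ρ → (-11,10,5)
ρ-cycle length = 4 (tail of 0 descent steps not counted)

4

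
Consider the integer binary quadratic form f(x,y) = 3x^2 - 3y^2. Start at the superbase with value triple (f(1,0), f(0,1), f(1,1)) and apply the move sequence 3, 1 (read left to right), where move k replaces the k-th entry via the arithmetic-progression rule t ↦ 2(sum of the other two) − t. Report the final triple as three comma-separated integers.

start (3,-3,0) = (f(1,0),f(0,1),f(1,1))
replace slot 3: 2·(3+(-3)) − 0 = 0 → (3,-3,0)
replace slot 1: 2·((-3)+0) − 3 = -9 → (-9,-3,0)

-9,-3,0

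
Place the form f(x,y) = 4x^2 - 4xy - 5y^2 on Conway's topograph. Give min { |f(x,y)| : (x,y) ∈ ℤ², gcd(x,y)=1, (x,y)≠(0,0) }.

descent: ρ → (-5,4,4)  [lands on river]
river: ρ → (4,4,-5)
river: ρ → (-5,6,3)
river: ρ → (3,6,-5)
closes: descent 1, river 4
min |a| on river = 3

3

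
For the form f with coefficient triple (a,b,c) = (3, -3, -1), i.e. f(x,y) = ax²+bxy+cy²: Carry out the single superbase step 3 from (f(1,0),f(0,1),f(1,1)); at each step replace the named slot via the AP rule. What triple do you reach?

start (3,-1,-1) = (f(1,0),f(0,1),f(1,1))
replace slot 3: 2·(3+(-1)) − (-1) = 5 → (3,-1,5)

3,-1,5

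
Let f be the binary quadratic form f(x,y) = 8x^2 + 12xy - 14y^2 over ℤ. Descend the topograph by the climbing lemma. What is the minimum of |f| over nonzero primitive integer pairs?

river: ρ → (-14,16,6)
river: ρ → (6,20,-8)
river: ρ → (-8,12,14)
river: ρ → (14,16,-6)
river: ρ → (-6,20,8)
river: ρ → (8,12,-14)
closes: descent 0, river 6
min |a| on river = 6

6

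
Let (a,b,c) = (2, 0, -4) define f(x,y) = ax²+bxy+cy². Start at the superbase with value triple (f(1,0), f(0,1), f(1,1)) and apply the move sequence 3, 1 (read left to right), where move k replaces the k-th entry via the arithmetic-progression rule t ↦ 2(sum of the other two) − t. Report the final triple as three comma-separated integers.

start (2,-4,-2) = (f(1,0),f(0,1),f(1,1))
replace slot 3: 2·(2+(-4)) − (-2) = -2 → (2,-4,-2)
replace slot 1: 2·((-4)+(-2)) − 2 = -14 → (-14,-4,-2)

-14,-4,-2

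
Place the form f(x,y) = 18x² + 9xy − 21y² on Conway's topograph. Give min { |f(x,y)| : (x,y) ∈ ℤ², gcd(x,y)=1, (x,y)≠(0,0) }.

river: ρ → (-21,33,6)
river: ρ → (6,39,-3)
river: ρ → (-3,39,6)
river: ρ → (6,33,-21)
river: ρ → (-21,9,18)
river: ρ → (18,27,-12)
river: ρ → (-12,21,24)
river: ρ → (24,27,-9)
river: ρ → (-9,27,24)
river: ρ → (24,21,-12)
river: ρ → (-12,27,18)
river: ρ → (18,9,-21)
closes: descent 0, river 12
min |a| on river = 3

3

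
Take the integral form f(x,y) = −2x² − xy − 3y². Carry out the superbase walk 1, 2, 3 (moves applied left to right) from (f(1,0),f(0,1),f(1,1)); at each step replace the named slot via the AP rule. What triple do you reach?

start (-2,-3,-6) = (f(1,0),f(0,1),f(1,1))
replace slot 1: 2·((-3)+(-6)) − (-2) = -16 → (-16,-3,-6)
replace slot 2: 2·((-16)+(-6)) − (-3) = -41 → (-16,-41,-6)
replace slot 3: 2·((-16)+(-41)) − (-6) = -108 → (-16,-41,-108)

-16,-41,-108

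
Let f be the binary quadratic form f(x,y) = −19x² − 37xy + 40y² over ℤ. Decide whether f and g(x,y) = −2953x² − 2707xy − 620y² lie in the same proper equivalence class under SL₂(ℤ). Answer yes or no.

D₁ = 4409, D₂ = 4409
river cycle of f (length 18): (40, 37, -19), (-19, 39, 38), (38, 37, -20), (-20, 43, 32), (32, 21, -31), (-31, 41, 22), (22, 47, -25), (-25, 53, 16), (16, 43, -40), (-40, 37, 19), … (8 more)
river cycle of g (length 18): (-19, 39, 38), (38, 37, -20), (-20, 43, 32), (32, 21, -31), (-31, 41, 22), (22, 47, -25), (-25, 53, 16), (16, 43, -40), (-40, 37, 19), (19, 39, -38), … (8 more)
cycles coincide ⇒ equivalent

yes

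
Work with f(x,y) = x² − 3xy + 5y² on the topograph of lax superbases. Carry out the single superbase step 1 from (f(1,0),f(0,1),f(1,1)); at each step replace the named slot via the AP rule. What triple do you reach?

start (1,5,3) = (f(1,0),f(0,1),f(1,1))
replace slot 1: 2·(5+3) − 1 = 15 → (15,5,3)

15,5,3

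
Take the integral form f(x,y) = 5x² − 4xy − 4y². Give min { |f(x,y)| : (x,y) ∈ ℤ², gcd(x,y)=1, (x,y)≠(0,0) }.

descent: ρ → (-4,4,5)  [lands on river]
river: ρ → (5,6,-3)
river: ρ → (-3,6,5)
river: ρ → (5,4,-4)
closes: descent 1, river 4
min |a| on river = 3

3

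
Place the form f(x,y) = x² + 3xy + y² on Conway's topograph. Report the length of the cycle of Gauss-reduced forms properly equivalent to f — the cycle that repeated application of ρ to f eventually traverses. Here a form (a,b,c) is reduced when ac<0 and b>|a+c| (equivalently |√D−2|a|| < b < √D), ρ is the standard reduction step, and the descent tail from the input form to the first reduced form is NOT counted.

D = 5, ⌊√D⌋ = 2
descent: ρ → (1,1,-1)  [lands on river]
river: ρ → (-1,1,1)
ρ-cycle length = 2 (tail of 1 descent step not counted)

2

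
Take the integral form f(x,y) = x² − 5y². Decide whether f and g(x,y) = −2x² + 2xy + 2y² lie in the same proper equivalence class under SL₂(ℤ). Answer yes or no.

D₁ = 20, D₂ = 20
river cycle of f (length 2): (1, 4, -1), (-1, 4, 1)
river cycle of g (length 2): (2, 2, -2), (-2, 2, 2)
cycles differ ⇒ inequivalent

no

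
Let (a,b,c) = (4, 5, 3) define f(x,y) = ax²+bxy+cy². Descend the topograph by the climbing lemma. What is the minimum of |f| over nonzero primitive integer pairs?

translate: b→-3 (≡5 mod 8), so (4,5,3)→(4,-3,2)
flip: (4,-3,2)→(2,3,4)
translate: b→-1 (≡3 mod 4), so (2,3,4)→(2,-1,3)
reduced (well bottom): (2,-1,3) with a≤c, −a<b≤a
well minimum = a = 2

2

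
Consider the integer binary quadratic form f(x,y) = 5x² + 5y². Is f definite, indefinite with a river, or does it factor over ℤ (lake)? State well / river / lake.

D = b²−4ac = 0² − 4·5·5 = -100
D < 0 ⇒ definite ⇒ every region one sign ⇒ single well

well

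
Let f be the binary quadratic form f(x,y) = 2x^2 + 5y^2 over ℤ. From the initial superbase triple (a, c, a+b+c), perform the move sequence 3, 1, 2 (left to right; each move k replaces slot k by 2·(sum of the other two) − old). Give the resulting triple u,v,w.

start (2,5,7) = (f(1,0),f(0,1),f(1,1))
replace slot 3: 2·(2+5) − 7 = 7 → (2,5,7)
replace slot 1: 2·(5+7) − 2 = 22 → (22,5,7)
replace slot 2: 2·(22+7) − 5 = 53 → (22,53,7)

22,53,7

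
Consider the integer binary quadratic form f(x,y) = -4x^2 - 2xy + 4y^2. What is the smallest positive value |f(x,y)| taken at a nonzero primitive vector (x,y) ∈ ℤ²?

descent: ρ → (4,2,-4)  [lands on river]
river: ρ → (-4,6,2)
river: ρ → (2,6,-4)
river: ρ → (-4,2,4)
river: ρ → (4,6,-2)
river: ρ → (-2,6,4)
closes: descent 1, river 6
min |a| on river = 2

2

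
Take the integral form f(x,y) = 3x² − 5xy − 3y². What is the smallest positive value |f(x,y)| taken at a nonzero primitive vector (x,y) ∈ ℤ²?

descent: ρ → (-3,5,3)  [lands on river]
river: ρ → (3,7,-1)
river: ρ → (-1,7,3)
river: ρ → (3,5,-3)
river: ρ → (-3,7,1)
river: ρ → (1,7,-3)
closes: descent 1, river 6
min |a| on river = 1

1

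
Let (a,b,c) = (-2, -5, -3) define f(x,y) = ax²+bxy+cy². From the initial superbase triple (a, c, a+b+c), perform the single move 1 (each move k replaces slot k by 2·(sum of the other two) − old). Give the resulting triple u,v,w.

start (-2,-3,-10) = (f(1,0),f(0,1),f(1,1))
replace slot 1: 2·((-3)+(-10)) − (-2) = -24 → (-24,-3,-10)

-24,-3,-10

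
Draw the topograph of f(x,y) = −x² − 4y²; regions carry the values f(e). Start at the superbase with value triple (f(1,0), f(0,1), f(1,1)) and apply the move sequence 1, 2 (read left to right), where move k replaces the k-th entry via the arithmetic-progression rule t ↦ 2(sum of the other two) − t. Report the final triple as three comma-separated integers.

start (-1,-4,-5) = (f(1,0),f(0,1),f(1,1))
replace slot 1: 2·((-4)+(-5)) − (-1) = -17 → (-17,-4,-5)
replace slot 2: 2·((-17)+(-5)) − (-4) = -40 → (-17,-40,-5)

-17,-40,-5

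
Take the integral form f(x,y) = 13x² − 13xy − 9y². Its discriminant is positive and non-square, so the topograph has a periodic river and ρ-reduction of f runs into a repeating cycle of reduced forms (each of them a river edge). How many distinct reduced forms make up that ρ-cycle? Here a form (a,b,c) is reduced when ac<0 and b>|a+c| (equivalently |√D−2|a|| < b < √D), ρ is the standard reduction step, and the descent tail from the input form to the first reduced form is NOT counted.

D = 637, ⌊√D⌋ = 25
descent: ρ → (-9,13,13)  [lands on river]
river: ρ → (13,13,-9)
river: ρ → (-9,23,3)
river: ρ → (3,25,-1)
river: ρ → (-1,25,3)
river: ρ → (3,23,-9)
ρ-cycle length = 6 (tail of 1 descent step not counted)

6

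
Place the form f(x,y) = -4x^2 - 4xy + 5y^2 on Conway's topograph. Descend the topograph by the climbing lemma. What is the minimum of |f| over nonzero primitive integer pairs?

descent: ρ → (5,4,-4)  [lands on river]
river: ρ → (-4,4,5)
river: ρ → (5,6,-3)
river: ρ → (-3,6,5)
closes: descent 1, river 4
min |a| on river = 3

3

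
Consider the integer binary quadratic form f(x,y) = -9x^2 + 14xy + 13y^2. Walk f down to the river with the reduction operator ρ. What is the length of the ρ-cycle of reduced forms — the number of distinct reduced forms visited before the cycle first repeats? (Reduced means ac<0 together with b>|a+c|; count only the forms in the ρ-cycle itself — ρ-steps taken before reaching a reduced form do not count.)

D = 664, ⌊√D⌋ = 25
river: ρ → (13,12,-10)
river: ρ → (-10,8,15)
river: ρ → (15,22,-3)
river: ρ → (-3,20,22)
river: ρ → (22,24,-1)
river: ρ → (-1,24,22)
river: ρ → (22,20,-3)
river: ρ → (-3,22,15)
river: ρ → (15,8,-10)
river: ρ → (-10,12,13)
river: ρ → (13,14,-9)
river: ρ → (-9,22,5)
river: ρ → (5,18,-17)
river: ρ → (-17,16,6)
river: ρ → (6,20,-11)
river: ρ → (-11,24,2)
river: ρ → (2,24,-11)
river: ρ → (-11,20,6)
river: ρ → (6,16,-17)
river: ρ → (-17,18,5)
river: ρ → (5,22,-9)
river: ρ → (-9,14,13)
ρ-cycle length = 22 (tail of 0 descent steps not counted)

22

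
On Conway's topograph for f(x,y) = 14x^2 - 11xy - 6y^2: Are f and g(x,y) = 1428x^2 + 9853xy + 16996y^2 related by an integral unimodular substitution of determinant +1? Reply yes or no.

D₁ = 457, D₂ = 457
river cycle of f (length 46): (-6, 11, 14), (14, 17, -3), (-3, 19, 8), (8, 13, -9), (-9, 5, 12), (12, 19, -2), (-2, 21, 2), (2, 19, -12), (-12, 5, 9), (9, 13, -8), … (36 more)
river cycle of g (length 46): (14, 17, -3), (-3, 19, 8), (8, 13, -9), (-9, 5, 12), (12, 19, -2), (-2, 21, 2), (2, 19, -12), (-12, 5, 9), (9, 13, -8), (-8, 19, 3), … (36 more)
cycles coincide ⇒ equivalent

yes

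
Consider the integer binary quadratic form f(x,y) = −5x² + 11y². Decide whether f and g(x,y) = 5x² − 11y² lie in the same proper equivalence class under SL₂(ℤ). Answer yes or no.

D₁ = 220, D₂ = 220
river cycle of f (length 4): (-5, 10, 6), (6, 14, -1), (-1, 14, 6), (6, 10, -5)
river cycle of g (length 4): (5, 10, -6), (-6, 14, 1), (1, 14, -6), (-6, 10, 5)
cycles differ ⇒ inequivalent

no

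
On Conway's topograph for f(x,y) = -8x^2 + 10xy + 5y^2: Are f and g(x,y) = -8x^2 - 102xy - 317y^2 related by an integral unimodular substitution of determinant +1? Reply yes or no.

D₁ = 260, D₂ = 260
river cycle of f (length 10): (5, 10, -8), (-8, 6, 7), (7, 8, -7), (-7, 6, 8), (8, 10, -5), (-5, 10, 8), (8, 6, -7), (-7, 8, 7), (7, 6, -8), (-8, 10, 5)
river cycle of g (length 10): (-8, 10, 5), (5, 10, -8), (-8, 6, 7), (7, 8, -7), (-7, 6, 8), (8, 10, -5), (-5, 10, 8), (8, 6, -7), (-7, 8, 7), (7, 6, -8)
cycles coincide ⇒ equivalent

yes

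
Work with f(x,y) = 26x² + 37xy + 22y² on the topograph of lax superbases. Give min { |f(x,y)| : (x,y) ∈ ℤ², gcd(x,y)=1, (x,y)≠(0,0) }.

translate: b→-15 (≡37 mod 52), so (26,37,22)→(26,-15,11)
flip: (26,-15,11)→(11,15,26)
translate: b→-7 (≡15 mod 22), so (11,15,26)→(11,-7,22)
reduced (well bottom): (11,-7,22) with a≤c, −a<b≤a
well minimum = a = 11

11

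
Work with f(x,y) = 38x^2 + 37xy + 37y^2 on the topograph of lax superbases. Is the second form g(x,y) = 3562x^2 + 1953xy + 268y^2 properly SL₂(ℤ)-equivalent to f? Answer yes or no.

D₁ = -4255, D₂ = -4255
f: flip: (38,37,37)→(37,-37,38)
f: translate: b→37 (≡-37 mod 74), so (37,-37,38)→(37,37,38)
f: reduced (well bottom): (37,37,38) with a≤c, −a<b≤a
g: flip: (3562,1953,268)→(268,-1953,3562)
g: translate: b→191 (≡-1953 mod 536), so (268,-1953,3562)→(268,191,38)
g: flip: (268,191,38)→(38,-191,268)
g: translate: b→37 (≡-191 mod 76), so (38,-191,268)→(38,37,37)
g: flip: (38,37,37)→(37,-37,38)
g: translate: b→37 (≡-37 mod 74), so (37,-37,38)→(37,37,38)
g: reduced (well bottom): (37,37,38) with a≤c, −a<b≤a
reduced forms (37, 37, 38) vs (37, 37, 38) ⇒ equivalent

yes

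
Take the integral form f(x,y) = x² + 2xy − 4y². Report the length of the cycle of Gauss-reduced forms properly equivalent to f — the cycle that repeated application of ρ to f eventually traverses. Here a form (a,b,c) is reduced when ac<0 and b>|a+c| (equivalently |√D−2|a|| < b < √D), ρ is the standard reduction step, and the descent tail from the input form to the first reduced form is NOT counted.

D = 20, ⌊√D⌋ = 4
descent: ρ → (-4,-2,1)
descent: ρ → (1,4,-1)  [lands on river]
river: ρ → (-1,4,1)
ρ-cycle length = 2 (tail of 2 descent steps not counted)

2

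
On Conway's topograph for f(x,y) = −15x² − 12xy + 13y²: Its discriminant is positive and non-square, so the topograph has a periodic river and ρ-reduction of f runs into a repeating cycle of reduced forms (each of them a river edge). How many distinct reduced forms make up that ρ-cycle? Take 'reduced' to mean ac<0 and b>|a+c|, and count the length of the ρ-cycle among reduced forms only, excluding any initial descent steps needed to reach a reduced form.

D = 924, ⌊√D⌋ = 30
descent: ρ → (13,12,-15)  [lands on river]
river: ρ → (-15,18,10)
river: ρ → (10,22,-11)
river: ρ → (-11,22,10)
river: ρ → (10,18,-15)
river: ρ → (-15,12,13)
river: ρ → (13,14,-14)
river: ρ → (-14,14,13)
ρ-cycle length = 8 (tail of 1 descent step not counted)

8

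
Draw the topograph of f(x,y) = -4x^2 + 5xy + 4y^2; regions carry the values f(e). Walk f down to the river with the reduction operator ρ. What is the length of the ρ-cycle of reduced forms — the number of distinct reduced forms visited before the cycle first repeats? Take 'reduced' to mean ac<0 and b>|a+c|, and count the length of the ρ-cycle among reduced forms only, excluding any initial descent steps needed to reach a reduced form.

D = 89, ⌊√D⌋ = 9
river: ρ → (4,3,-5)
river: ρ → (-5,7,2)
river: ρ → (2,9,-1)
river: ρ → (-1,9,2)
river: ρ → (2,7,-5)
river: ρ → (-5,3,4)
river: ρ → (4,5,-4)
river: ρ → (-4,3,5)
river: ρ → (5,7,-2)
river: ρ → (-2,9,1)
river: ρ → (1,9,-2)
river: ρ → (-2,7,5)
river: ρ → (5,3,-4)
river: ρ → (-4,5,4)
ρ-cycle length = 14 (tail of 0 descent steps not counted)

14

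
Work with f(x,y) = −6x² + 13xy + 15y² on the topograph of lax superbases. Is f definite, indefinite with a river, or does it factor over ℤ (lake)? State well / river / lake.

D = b²−4ac = 13² − 4·(-6)·15 = 529
D = 23² is a perfect square ⇒ form factors over ℤ ⇒ lakes

lake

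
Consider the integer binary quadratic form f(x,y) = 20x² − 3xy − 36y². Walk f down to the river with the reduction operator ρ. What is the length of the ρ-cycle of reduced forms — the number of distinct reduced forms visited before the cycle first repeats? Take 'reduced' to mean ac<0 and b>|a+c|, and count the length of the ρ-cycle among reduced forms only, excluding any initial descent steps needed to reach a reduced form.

D = 2889, ⌊√D⌋ = 53
descent: ρ → (-36,3,20)
descent: ρ → (20,37,-19)  [lands on river]
river: ρ → (-19,39,18)
river: ρ → (18,33,-25)
river: ρ → (-25,17,26)
river: ρ → (26,35,-16)
river: ρ → (-16,29,32)
river: ρ → (32,35,-13)
river: ρ → (-13,43,20)
ρ-cycle length = 8 (tail of 2 descent steps not counted)

8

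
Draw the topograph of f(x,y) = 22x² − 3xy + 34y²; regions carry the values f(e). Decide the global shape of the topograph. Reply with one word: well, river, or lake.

D = b²−4ac = (-3)² − 4·22·34 = -2983
D < 0 ⇒ definite ⇒ every region one sign ⇒ single well

well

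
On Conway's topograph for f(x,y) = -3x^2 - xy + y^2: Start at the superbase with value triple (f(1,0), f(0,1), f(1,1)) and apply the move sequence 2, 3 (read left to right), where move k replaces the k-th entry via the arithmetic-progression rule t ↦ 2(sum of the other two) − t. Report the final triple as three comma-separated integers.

start (-3,1,-3) = (f(1,0),f(0,1),f(1,1))
replace slot 2: 2·((-3)+(-3)) − 1 = -13 → (-3,-13,-3)
replace slot 3: 2·((-3)+(-13)) − (-3) = -29 → (-3,-13,-29)

-3,-13,-29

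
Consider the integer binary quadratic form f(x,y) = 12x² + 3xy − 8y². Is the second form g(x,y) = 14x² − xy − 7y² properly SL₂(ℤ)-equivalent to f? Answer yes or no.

D₁ = 393, D₂ = 393
river cycle of f (length 16): (-8, 13, 7), (7, 15, -6), (-6, 9, 13), (13, 17, -2), (-2, 19, 4), (4, 13, -14), (-14, 15, 3), (3, 15, -14), (-14, 13, 4), (4, 19, -2), … (6 more)
river cycle of g (length 16): (-7, 15, 6), (6, 9, -13), (-13, 17, 2), (2, 19, -4), (-4, 13, 14), (14, 15, -3), (-3, 15, 14), (14, 13, -4), (-4, 19, 2), (2, 17, -13), … (6 more)
cycles differ ⇒ inequivalent

no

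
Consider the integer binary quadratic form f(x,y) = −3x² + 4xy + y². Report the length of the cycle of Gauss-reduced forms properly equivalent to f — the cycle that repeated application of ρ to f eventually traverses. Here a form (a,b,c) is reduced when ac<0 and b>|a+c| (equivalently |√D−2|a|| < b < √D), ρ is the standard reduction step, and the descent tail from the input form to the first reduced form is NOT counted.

D = 28, ⌊√D⌋ = 5
river: ρ → (1,4,-3)
river: ρ → (-3,2,2)
river: ρ → (2,2,-3)
river: ρ → (-3,4,1)
ρ-cycle length = 4 (tail of 0 descent steps not counted)

4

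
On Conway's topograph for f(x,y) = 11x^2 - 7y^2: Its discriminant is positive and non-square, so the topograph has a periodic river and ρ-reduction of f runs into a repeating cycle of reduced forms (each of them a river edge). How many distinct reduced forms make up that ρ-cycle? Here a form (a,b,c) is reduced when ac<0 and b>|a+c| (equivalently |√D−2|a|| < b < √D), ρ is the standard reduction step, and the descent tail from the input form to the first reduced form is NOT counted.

D = 308, ⌊√D⌋ = 17
descent: ρ → (-7,14,4)  [lands on river]
river: ρ → (4,10,-13)
river: ρ → (-13,16,1)
river: ρ → (1,16,-13)
river: ρ → (-13,10,4)
river: ρ → (4,14,-7)
ρ-cycle length = 6 (tail of 1 descent step not counted)

6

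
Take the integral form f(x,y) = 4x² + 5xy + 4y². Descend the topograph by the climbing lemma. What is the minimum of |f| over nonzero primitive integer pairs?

translate: b→-3 (≡5 mod 8), so (4,5,4)→(4,-3,3)
flip: (4,-3,3)→(3,3,4)
reduced (well bottom): (3,3,4) with a≤c, −a<b≤a
well minimum = a = 3

3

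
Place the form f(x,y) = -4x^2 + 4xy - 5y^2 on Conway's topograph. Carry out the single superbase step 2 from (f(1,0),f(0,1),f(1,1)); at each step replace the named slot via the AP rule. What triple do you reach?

start (-4,-5,-5) = (f(1,0),f(0,1),f(1,1))
replace slot 2: 2·((-4)+(-5)) − (-5) = -13 → (-4,-13,-5)

-4,-13,-5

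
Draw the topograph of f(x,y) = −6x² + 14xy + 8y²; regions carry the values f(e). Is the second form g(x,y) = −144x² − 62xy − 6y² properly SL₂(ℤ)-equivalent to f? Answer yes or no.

D₁ = 388, D₂ = 388
river cycle of f (length 18): (8, 18, -2), (-2, 18, 8), (8, 14, -6), (-6, 10, 12), (12, 14, -4), (-4, 18, 4), (4, 14, -12), (-12, 10, 6), (6, 14, -8), (-8, 18, 2), … (8 more)
river cycle of g (length 18): (-6, 14, 8), (8, 18, -2), (-2, 18, 8), (8, 14, -6), (-6, 10, 12), (12, 14, -4), (-4, 18, 4), (4, 14, -12), (-12, 10, 6), (6, 14, -8), … (8 more)
cycles coincide ⇒ equivalent

yes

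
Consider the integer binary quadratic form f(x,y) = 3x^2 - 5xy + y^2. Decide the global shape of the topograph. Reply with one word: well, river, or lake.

D = b²−4ac = (-5)² − 4·3·1 = 13
D > 0 non-square ⇒ indefinite ⇒ periodic river

river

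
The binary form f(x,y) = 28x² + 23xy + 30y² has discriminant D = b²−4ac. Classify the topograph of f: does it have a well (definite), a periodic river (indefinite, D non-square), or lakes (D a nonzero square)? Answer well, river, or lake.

D = b²−4ac = 23² − 4·28·30 = -2831
D < 0 ⇒ definite ⇒ every region one sign ⇒ single well

well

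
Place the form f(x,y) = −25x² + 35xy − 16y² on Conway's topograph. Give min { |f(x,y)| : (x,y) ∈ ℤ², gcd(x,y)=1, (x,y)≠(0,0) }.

translate: b→15 (≡-35 mod 50), so (25,-35,16)→(25,15,6)
flip: (25,15,6)→(6,-15,25)
translate: b→-3 (≡-15 mod 12), so (6,-15,25)→(6,-3,16)
reduced (well bottom): (6,-3,16) with a≤c, −a<b≤a
well minimum |f| = |-6| = 6 (negative-definite)

6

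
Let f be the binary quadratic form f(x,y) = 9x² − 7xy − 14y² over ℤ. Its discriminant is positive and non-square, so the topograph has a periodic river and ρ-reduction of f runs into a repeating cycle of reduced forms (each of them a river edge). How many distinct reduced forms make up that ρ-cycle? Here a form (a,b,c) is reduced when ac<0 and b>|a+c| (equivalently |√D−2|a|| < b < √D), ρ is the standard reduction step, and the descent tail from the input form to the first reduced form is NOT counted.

D = 553, ⌊√D⌋ = 23
descent: ρ → (-14,7,9)  [lands on river]
river: ρ → (9,11,-12)
river: ρ → (-12,13,8)
river: ρ → (8,19,-6)
river: ρ → (-6,17,11)
river: ρ → (11,5,-12)
river: ρ → (-12,19,4)
river: ρ → (4,21,-7)
river: ρ → (-7,21,4)
river: ρ → (4,19,-12)
river: ρ → (-12,5,11)
river: ρ → (11,17,-6)
river: ρ → (-6,19,8)
river: ρ → (8,13,-12)
river: ρ → (-12,11,9)
river: ρ → (9,7,-14)
river: ρ → (-14,21,2)
river: ρ → (2,23,-3)
river: ρ → (-3,19,16)
river: ρ → (16,13,-6)
river: ρ → (-6,23,1)
river: ρ → (1,23,-6)
river: ρ → (-6,13,16)
river: ρ → (16,19,-3)
river: ρ → (-3,23,2)
river: ρ → (2,21,-14)
ρ-cycle length = 26 (tail of 1 descent step not counted)

26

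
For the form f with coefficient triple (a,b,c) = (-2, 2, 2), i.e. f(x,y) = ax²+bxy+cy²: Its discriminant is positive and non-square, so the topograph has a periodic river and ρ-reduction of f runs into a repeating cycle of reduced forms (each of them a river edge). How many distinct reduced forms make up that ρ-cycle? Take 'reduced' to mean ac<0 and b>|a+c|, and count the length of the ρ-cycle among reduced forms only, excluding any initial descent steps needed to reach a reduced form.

D = 20, ⌊√D⌋ = 4
river: ρ → (2,2,-2)
river: ρ → (-2,2,2)
ρ-cycle length = 2 (tail of 0 descent steps not counted)

2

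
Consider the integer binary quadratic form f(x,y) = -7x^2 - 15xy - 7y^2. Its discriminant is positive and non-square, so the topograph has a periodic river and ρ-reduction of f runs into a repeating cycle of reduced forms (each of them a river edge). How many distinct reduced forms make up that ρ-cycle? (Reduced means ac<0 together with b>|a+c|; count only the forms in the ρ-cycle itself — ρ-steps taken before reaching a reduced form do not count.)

D = 29, ⌊√D⌋ = 5
descent: ρ → (-7,1,1)
descent: ρ → (1,5,-1)  [lands on river]
river: ρ → (-1,5,1)
ρ-cycle length = 2 (tail of 2 descent steps not counted)

2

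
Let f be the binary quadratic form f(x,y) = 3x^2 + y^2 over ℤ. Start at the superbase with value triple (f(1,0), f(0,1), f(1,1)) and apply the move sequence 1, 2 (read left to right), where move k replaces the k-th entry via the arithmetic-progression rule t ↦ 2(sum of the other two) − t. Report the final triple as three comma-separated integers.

start (3,1,4) = (f(1,0),f(0,1),f(1,1))
replace slot 1: 2·(1+4) − 3 = 7 → (7,1,4)
replace slot 2: 2·(7+4) − 1 = 21 → (7,21,4)

7,21,4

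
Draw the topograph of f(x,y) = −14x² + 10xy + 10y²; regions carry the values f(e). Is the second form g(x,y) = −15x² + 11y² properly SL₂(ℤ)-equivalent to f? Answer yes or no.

D₁ = 660, D₂ = 660
river cycle of f (length 4): (10, 10, -14), (-14, 18, 6), (6, 18, -14), (-14, 10, 10)
river cycle of g (length 6): (11, 22, -4), (-4, 18, 21), (21, 24, -1), (-1, 24, 21), (21, 18, -4), (-4, 22, 11)
cycles differ ⇒ inequivalent

no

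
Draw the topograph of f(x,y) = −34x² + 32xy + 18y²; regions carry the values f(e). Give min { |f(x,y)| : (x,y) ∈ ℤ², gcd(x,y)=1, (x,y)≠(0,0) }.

river: ρ → (18,40,-26)
river: ρ → (-26,12,32)
river: ρ → (32,52,-6)
river: ρ → (-6,56,14)
river: ρ → (14,56,-6)
river: ρ → (-6,52,32)
river: ρ → (32,12,-26)
river: ρ → (-26,40,18)
river: ρ → (18,32,-34)
river: ρ → (-34,36,16)
river: ρ → (16,28,-42)
river: ρ → (-42,56,2)
river: ρ → (2,56,-42)
river: ρ → (-42,28,16)
river: ρ → (16,36,-34)
river: ρ → (-34,32,18)
closes: descent 0, river 16
min |a| on river = 2

2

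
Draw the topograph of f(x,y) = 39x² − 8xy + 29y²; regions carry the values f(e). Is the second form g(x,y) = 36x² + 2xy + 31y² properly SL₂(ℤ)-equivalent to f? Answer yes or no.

D₁ = -4460, D₂ = -4460
f: flip: (39,-8,29)→(29,8,39)
f: reduced (well bottom): (29,8,39) with a≤c, −a<b≤a
g: flip: (36,2,31)→(31,-2,36)
g: reduced (well bottom): (31,-2,36) with a≤c, −a<b≤a
reduced forms (29, 8, 39) vs (31, -2, 36) ⇒ inequivalent

no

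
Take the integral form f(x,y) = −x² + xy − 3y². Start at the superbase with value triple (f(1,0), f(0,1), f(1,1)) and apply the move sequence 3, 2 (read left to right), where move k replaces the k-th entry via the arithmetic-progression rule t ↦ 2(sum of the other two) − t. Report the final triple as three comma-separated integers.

start (-1,-3,-3) = (f(1,0),f(0,1),f(1,1))
replace slot 3: 2·((-1)+(-3)) − (-3) = -5 → (-1,-3,-5)
replace slot 2: 2·((-1)+(-5)) − (-3) = -9 → (-1,-9,-5)

-1,-9,-5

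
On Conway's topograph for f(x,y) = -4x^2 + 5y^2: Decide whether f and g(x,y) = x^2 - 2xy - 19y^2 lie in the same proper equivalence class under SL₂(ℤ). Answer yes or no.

D₁ = 80, D₂ = 80
river cycle of f (length 2): (-4, 8, 1), (1, 8, -4)
river cycle of g (length 2): (1, 8, -4), (-4, 8, 1)
cycles coincide ⇒ equivalent

yes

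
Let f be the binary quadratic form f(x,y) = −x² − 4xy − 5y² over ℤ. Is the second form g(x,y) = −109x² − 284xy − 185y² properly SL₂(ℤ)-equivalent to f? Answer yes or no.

D₁ = -4, D₂ = -4
f is negative-definite; reduce −f:
−f: translate: b→0 (≡4 mod 2), so (1,4,5)→(1,0,1)
−f: reduced (well bottom): (1,0,1) with a≤c, −a<b≤a
flip sign back: reduced form of f is (-1,0,-1)
g is negative-definite; reduce −g:
−g: translate: b→66 (≡284 mod 218), so (109,284,185)→(109,66,10)
−g: flip: (109,66,10)→(10,-66,109)
−g: translate: b→-6 (≡-66 mod 20), so (10,-66,109)→(10,-6,1)
−g: flip: (10,-6,1)→(1,6,10)
−g: translate: b→0 (≡6 mod 2), so (1,6,10)→(1,0,1)
−g: reduced (well bottom): (1,0,1) with a≤c, −a<b≤a
flip sign back: reduced form of g is (-1,0,-1)
reduced forms (-1, 0, -1) vs (-1, 0, -1) ⇒ equivalent

yes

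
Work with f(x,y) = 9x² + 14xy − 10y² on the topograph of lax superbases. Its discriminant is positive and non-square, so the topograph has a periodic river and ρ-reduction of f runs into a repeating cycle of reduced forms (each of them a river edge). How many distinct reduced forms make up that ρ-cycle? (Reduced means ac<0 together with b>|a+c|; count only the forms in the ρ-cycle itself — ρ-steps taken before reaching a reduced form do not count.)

D = 556, ⌊√D⌋ = 23
river: ρ → (-10,6,13)
river: ρ → (13,20,-3)
river: ρ → (-3,22,6)
river: ρ → (6,14,-15)
river: ρ → (-15,16,5)
river: ρ → (5,14,-18)
river: ρ → (-18,22,1)
river: ρ → (1,22,-18)
river: ρ → (-18,14,5)
river: ρ → (5,16,-15)
river: ρ → (-15,14,6)
river: ρ → (6,22,-3)
river: ρ → (-3,20,13)
river: ρ → (13,6,-10)
river: ρ → (-10,14,9)
river: ρ → (9,22,-2)
river: ρ → (-2,22,9)
river: ρ → (9,14,-10)
ρ-cycle length = 18 (tail of 0 descent steps not counted)

18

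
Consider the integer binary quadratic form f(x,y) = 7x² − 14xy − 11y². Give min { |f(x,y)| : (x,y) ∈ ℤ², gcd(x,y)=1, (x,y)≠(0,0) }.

descent: ρ → (-11,14,7)  [lands on river]
river: ρ → (7,14,-11)
river: ρ → (-11,8,10)
river: ρ → (10,12,-9)
river: ρ → (-9,6,13)
river: ρ → (13,20,-2)
river: ρ → (-2,20,13)
river: ρ → (13,6,-9)
river: ρ → (-9,12,10)
river: ρ → (10,8,-11)
closes: descent 1, river 10
min |a| on river = 2

2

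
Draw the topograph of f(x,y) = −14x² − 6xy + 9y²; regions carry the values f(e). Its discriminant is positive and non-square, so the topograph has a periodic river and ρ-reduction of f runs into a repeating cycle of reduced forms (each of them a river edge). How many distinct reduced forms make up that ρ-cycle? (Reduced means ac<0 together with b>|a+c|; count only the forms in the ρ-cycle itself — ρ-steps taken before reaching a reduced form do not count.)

D = 540, ⌊√D⌋ = 23
descent: ρ → (9,6,-14)  [lands on river]
river: ρ → (-14,22,1)
river: ρ → (1,22,-14)
river: ρ → (-14,6,9)
river: ρ → (9,12,-11)
river: ρ → (-11,10,10)
river: ρ → (10,10,-11)
river: ρ → (-11,12,9)
ρ-cycle length = 8 (tail of 1 descent step not counted)

8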